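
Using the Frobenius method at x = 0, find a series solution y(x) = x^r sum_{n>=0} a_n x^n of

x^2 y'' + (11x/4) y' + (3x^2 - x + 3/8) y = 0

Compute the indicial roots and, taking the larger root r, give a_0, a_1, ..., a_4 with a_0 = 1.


Write in Frobenius form y'' + (p(x)/x) y' + (q(x)/x^2) y = 0:
  p(x) = 11/4,  q(x) = 3x^2 - x + 3/8.
Indicial equation: r(r-1) + (11/4) r + (3/8) = 0 -> roots r_1 = -1/4, r_2 = -3/2.
Take r = r_1 = -1/4. Let y(x) = x^r sum_{n>=0} a_n x^n with a_0 = 1.
Substitute y = x^r sum a_n x^n and match x^{r+n}. The recurrence is
  D(n) a_n - 1 a_{n-1} + 3 a_{n-2} = 0,  where D(n) = (r+n)(r+n-1) + (11/4)(r+n) + (3/8).
  a_n = [1 a_{n-1} - 3 a_{n-2}] / D(n).
Since the indicial polynomial factors as (r - r_1)(r - r_2), D(n) = (r_1 + n - r_1)(r_1 + n - r_2) = n(n + 5/4).
Evaluating step by step (a_0 = 1):
  n = 1: D(1) = 1(1 + 5/4) = 9/4; numerator = 1(1) = 1; a_1 = (1)/(9/4) = 4/9
  n = 2: D(2) = 2(2 + 5/4) = 13/2; numerator = 1(4/9) - 3(1) = -23/9; a_2 = (-23/9)/(13/2) = -46/117
  n = 3: D(3) = 3(3 + 5/4) = 51/4; numerator = 1(-46/117) - 3(4/9) = -202/117; a_3 = (-202/117)/(51/4) = -808/5967
  n = 4: D(4) = 4(4 + 5/4) = 21; numerator = 1(-808/5967) - 3(-46/117) = 6230/5967; a_4 = (6230/5967)/(21) = 890/17901

r = -1/4; a_0 = 1; a_1 = 4/9; a_2 = -46/117; a_3 = -808/5967; a_4 = 890/17901


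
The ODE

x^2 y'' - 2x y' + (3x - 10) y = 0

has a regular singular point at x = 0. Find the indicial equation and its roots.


Divide by x^2 to reach normal form y'' + P_1(x) y' + P_2(x) y = 0 with P_1(x) = -2/x and P_2(x) = 3/x - 10/x^2.
x = 0 is a singular point because the y'-coefficient -2/x has a pole at x = 0 and the y-coefficient 3/x - 10/x^2 has a pole at x = 0.
It is a regular singular point because x P_1(x) = p(x) = -2 and x^2 P_2(x) = q(x) = 3x - 10 are polynomials, hence analytic at x = 0.
p(0) = -2,  q(0) = -10.
Indicial equation: r(r-1) + p(0) r + q(0) = 0, i.e. r^2 + (p(0) - 1) r + q(0) = 0, i.e. r^2 - 3 r - 10 = 0.
Discriminant: (-3)^2 - 4(-10) = 49, so r = (3 ± 7)/2.
Solving: r_1 = 5, r_2 = -2.

indicial: r^2 - 3 r - 10 = 0; roots r_1 = 5, r_2 = -2


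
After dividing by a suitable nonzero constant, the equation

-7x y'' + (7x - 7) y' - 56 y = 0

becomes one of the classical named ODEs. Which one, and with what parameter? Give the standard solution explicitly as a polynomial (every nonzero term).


All three coefficients share the factor -7; dividing through by -7 gives  x y'' + (1 - x) y' + 8 y = 0.
This matches the Laguerre equation x y'' + (1 - x) y' + n y = 0 with n = 8; the polynomial solution is L_8(x).
With y = sum_k a_k x^k, matching x^k gives (k+1)k a_{k+1} + (k+1) a_{k+1} - k a_k + n a_k = 0, i.e. (k+1)^2 a_{k+1} = (k - n) a_k = (k - 8) a_k. The right side vanishes at k = 8, so the series terminates at degree 8.
Standard normalization L_n(0) = 1 gives a_0 = 1. Work upward with a_{k+1} = (k - 8) a_k / (k+1)^2:
  a_1 = (0 - 8)(1) / 1^2 = -8/1 = -8
  a_2 = (1 - 8)(-8) / 2^2 = 56/4 = 14
  a_3 = (2 - 8)(14) / 3^2 = -84/9 = -28/3
  a_4 = (3 - 8)(-28/3) / 4^2 = (140/3)/16 = 35/12
  a_5 = (4 - 8)(35/12) / 5^2 = (-35/3)/25 = -7/15
  a_6 = (5 - 8)(-7/15) / 6^2 = (7/5)/36 = 7/180
  a_7 = (6 - 8)(7/180) / 7^2 = (-7/90)/49 = -1/630
  a_8 = (7 - 8)(-1/630) / 8^2 = (1/630)/64 = 1/40320
Hence L_8(x) = x^8/40320 - x^7/630 + 7 x^6/180 - 7 x^5/15 + 35 x^4/12 - 28 x^3/3 + 14 x^2 - 8 x + 1.

L_8(x); series = x^8/40320 - x^7/630 + 7 x^6/180 - 7 x^5/15 + 35 x^4/12 - 28 x^3/3 + 14 x^2 - 8 x + 1


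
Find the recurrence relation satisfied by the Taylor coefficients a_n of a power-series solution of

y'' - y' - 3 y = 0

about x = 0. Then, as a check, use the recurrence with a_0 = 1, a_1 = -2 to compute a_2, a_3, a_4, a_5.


Substitute y = sum_n a_n x^n.
y''(x) has coefficient (n+2)(n+1) a_{n+2} at x^n;
-y'(x) has coefficient -(n+1) a_{n+1} at x^n;
-3 y(x) has coefficient -3 a_n at x^n.
Matching x^n: (n+2)(n+1) a_{n+2} - (n+1) a_{n+1} - 3 a_n = 0.
Thus a_{n+2} = [(n+1) a_{n+1} + 3 a_n] / ((n+1)(n+2)).

Check with a_0 = 1, a_1 = -2 (apply the recurrence for n = 0, 1, 2, 3): a_0 = 1, a_1 = -2, a_2 = 1/2, a_3 = -5/6, a_4 = -1/12, a_5 = -17/120.

a_(n+2) = [(n+1) a_(n+1) + 3 a_n] / ((n+1)(n+2)); check: a_0 = 1, a_1 = -2, a_2 = 1/2, a_3 = -5/6, a_4 = -1/12, a_5 = -17/120


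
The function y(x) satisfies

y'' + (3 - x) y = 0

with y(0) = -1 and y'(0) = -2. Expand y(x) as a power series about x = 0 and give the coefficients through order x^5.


Ansatz: y(x) = sum_{n>=0} a_n x^n, so y'(x) = sum_{n>=1} n a_n x^(n-1) and y''(x) = sum_{n>=2} n(n-1) a_n x^(n-2).
Substitute into P(x) y'' + Q(x) y' + R(x) y = 0 with P(x) = 1, Q(x) = 0, R(x) = 3 - x, and match powers of x.
Initial conditions: a_0 = -1, a_1 = -2.
Setting the coefficient of each power of x to zero and solving order by order (substituting the coefficients already found):
  x^0: 2 a_2 + 3 a_0 = 0  ->  2 a_2 = -3 a_0 = 3  ->  a_2 = 3/2
  x^1: 6 a_3 + 3 a_1 - a_0 = 0  ->  6 a_3 = -3 a_1 + a_0 = 5  ->  a_3 = 5/6
  x^2: 12 a_4 + 3 a_2 - a_1 = 0  ->  12 a_4 = -3 a_2 + a_1 = -13/2  ->  a_4 = -13/24
  x^3: 20 a_5 + 3 a_3 - a_2 = 0  ->  20 a_5 = -3 a_3 + a_2 = -1  ->  a_5 = -1/20
Truncated series: y(x) = -1 - 2 x + (3/2) x^2 + (5/6) x^3 - (13/24) x^4 - (1/20) x^5 + O(x^6).

a_0 = -1; a_1 = -2; a_2 = 3/2; a_3 = 5/6; a_4 = -13/24; a_5 = -1/20


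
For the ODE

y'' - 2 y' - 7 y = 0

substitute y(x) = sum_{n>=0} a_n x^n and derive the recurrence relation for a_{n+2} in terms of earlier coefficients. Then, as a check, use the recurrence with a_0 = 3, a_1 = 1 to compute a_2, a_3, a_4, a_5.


Substitute y = sum_n a_n x^n.
y''(x) has coefficient (n+2)(n+1) a_{n+2} at x^n;
-2 y'(x) has coefficient -2 (n+1) a_{n+1} at x^n;
-7 y(x) has coefficient -7 a_n at x^n.
Matching x^n: (n+2)(n+1) a_{n+2} - 2 (n+1) a_{n+1} - 7 a_n = 0.
Thus a_{n+2} = [2 (n+1) a_{n+1} + 7 a_n] / ((n+1)(n+2)).

Check with a_0 = 3, a_1 = 1 (apply the recurrence for n = 0, 1, 2, 3): a_0 = 3, a_1 = 1, a_2 = 23/2, a_3 = 53/6, a_4 = 89/8, a_5 = 181/24.

a_(n+2) = [2 (n+1) a_(n+1) + 7 a_n] / ((n+1)(n+2)); check: a_0 = 3, a_1 = 1, a_2 = 23/2, a_3 = 53/6, a_4 = 89/8, a_5 = 181/24


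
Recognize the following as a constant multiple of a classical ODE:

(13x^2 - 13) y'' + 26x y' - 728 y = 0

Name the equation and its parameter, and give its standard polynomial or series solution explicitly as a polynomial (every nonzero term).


All three coefficients share the factor -13; dividing through by -13 gives  (1 - x^2) y'' - 2x y' + 56 y = 0.
This matches the Legendre equation (1 - x^2) y'' - 2x y' + n(n+1) y = 0 (note the -2x y' term) with n(n+1) = 56, so n = 7; the polynomial solution is P_7(x).
With y = sum_k a_k x^k, matching x^k gives (k+2)(k+1) a_{k+2} = [k(k+1) - n(n+1)] a_k = (k - 7)(k + 8) a_k. The right side vanishes at k = 7, so the series with the parity of 7 terminates at degree 7.
Standard normalization (P_n(1) = 1): leading coefficient (2n)!/(2^n (n!)^2) = 87178291200/(128*25401600) = 429/16, so a_7 = 429/16. Work downward with a_k = (k+1)(k+2) a_{k+2} / ((k - 7)(k + 8)):
  a_5 = (6)(7)(429/16) / ((5 - 7)(5 + 8)) = (9009/8)/(-26) = -693/16
  a_3 = (4)(5)(-693/16) / ((3 - 7)(3 + 8)) = (-3465/4)/(-44) = 315/16
  a_1 = (2)(3)(315/16) / ((1 - 7)(1 + 8)) = (945/8)/(-54) = -35/16
Hence P_7(x) = 429 x^7/16 - 693 x^5/16 + 315 x^3/16 - 35 x/16.

P_7(x); series = 429 x^7/16 - 693 x^5/16 + 315 x^3/16 - 35 x/16


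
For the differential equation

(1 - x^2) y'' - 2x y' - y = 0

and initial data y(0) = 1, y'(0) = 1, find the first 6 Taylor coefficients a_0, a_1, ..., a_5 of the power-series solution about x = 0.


Ansatz: y(x) = sum_{n>=0} a_n x^n, so y'(x) = sum_{n>=1} n a_n x^(n-1) and y''(x) = sum_{n>=2} n(n-1) a_n x^(n-2).
Substitute into P(x) y'' + Q(x) y' + R(x) y = 0 with P(x) = 1 - x^2, Q(x) = -2x, R(x) = -1, and match powers of x.
Initial conditions: a_0 = 1, a_1 = 1.
Setting the coefficient of each power of x to zero and solving order by order (substituting the coefficients already found):
  x^0: 2 a_2 - a_0 = 0  ->  2 a_2 = a_0 = 1  ->  a_2 = 1/2
  x^1: 6 a_3 - 3 a_1 = 0  ->  6 a_3 = 3 a_1 = 3  ->  a_3 = 1/2
  x^2: 12 a_4 - 7 a_2 = 0  ->  12 a_4 = 7 a_2 = 7/2  ->  a_4 = 7/24
  x^3: 20 a_5 - 13 a_3 = 0  ->  20 a_5 = 13 a_3 = 13/2  ->  a_5 = 13/40
Truncated series: y(x) = 1 + x + (1/2) x^2 + (1/2) x^3 + (7/24) x^4 + (13/40) x^5 + O(x^6).

a_0 = 1; a_1 = 1; a_2 = 1/2; a_3 = 1/2; a_4 = 7/24; a_5 = 13/40


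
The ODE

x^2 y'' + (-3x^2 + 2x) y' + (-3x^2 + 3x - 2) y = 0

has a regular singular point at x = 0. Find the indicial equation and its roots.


Divide by x^2 to reach normal form y'' + P_1(x) y' + P_2(x) y = 0 with P_1(x) = -3 + 2/x and P_2(x) = -3 + 3/x - 2/x^2.
x = 0 is a singular point because the y'-coefficient -3 + 2/x has a pole at x = 0 and the y-coefficient -3 + 3/x - 2/x^2 has a pole at x = 0.
It is a regular singular point because x P_1(x) = p(x) = 2 - 3x and x^2 P_2(x) = q(x) = -3x^2 + 3x - 2 are polynomials, hence analytic at x = 0.
p(0) = 2,  q(0) = -2.
Indicial equation: r(r-1) + p(0) r + q(0) = 0, i.e. r^2 + (p(0) - 1) r + q(0) = 0, i.e. r^2 + 1 r - 2 = 0.
Discriminant: (1)^2 - 4(-2) = 9, so r = (-1 ± 3)/2.
Solving: r_1 = 1, r_2 = -2.

indicial: r^2 + 1 r - 2 = 0; roots r_1 = 1, r_2 = -2


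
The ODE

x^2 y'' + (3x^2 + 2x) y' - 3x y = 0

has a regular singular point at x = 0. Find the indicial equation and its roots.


Divide by x^2 to reach normal form y'' + P_1(x) y' + P_2(x) y = 0 with P_1(x) = 3 + 2/x and P_2(x) = -3/x.
x = 0 is a singular point because the y'-coefficient 3 + 2/x has a pole at x = 0 and the y-coefficient -3/x has a pole at x = 0.
It is a regular singular point because x P_1(x) = p(x) = 3x + 2 and x^2 P_2(x) = q(x) = -3x are polynomials, hence analytic at x = 0.
p(0) = 2,  q(0) = 0.
Indicial equation: r(r-1) + p(0) r + q(0) = 0, i.e. r^2 + (p(0) - 1) r + q(0) = 0, i.e. r^2 + 1 r = 0.
Discriminant: (1)^2 - 4(0) = 1, so r = (-1 ± 1)/2.
Solving: r_1 = 0, r_2 = -1.

indicial: r^2 + 1 r = 0; roots r_1 = 0, r_2 = -1


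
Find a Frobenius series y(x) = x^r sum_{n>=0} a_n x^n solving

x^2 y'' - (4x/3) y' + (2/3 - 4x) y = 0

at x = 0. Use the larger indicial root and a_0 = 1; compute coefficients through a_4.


Write in Frobenius form y'' + (p(x)/x) y' + (q(x)/x^2) y = 0:
  p(x) = -4/3,  q(x) = 2/3 - 4x.
Indicial equation: r(r-1) + (-4/3) r + (2/3) = 0 -> roots r_1 = 2, r_2 = 1/3.
Take r = r_1 = 2. Let y(x) = x^r sum_{n>=0} a_n x^n with a_0 = 1.
Substitute y = x^r sum a_n x^n and match x^{r+n}. The recurrence is
  D(n) a_n - 4 a_{n-1} = 0,  where D(n) = (r+n)(r+n-1) + (-4/3)(r+n) + (2/3).
  a_n = 4 / D(n) * a_{n-1}.
Since the indicial polynomial factors as (r - r_1)(r - r_2), D(n) = (r_1 + n - r_1)(r_1 + n - r_2) = n(n + 5/3).
Evaluating step by step (a_0 = 1):
  n = 1: D(1) = 1(1 + 5/3) = 8/3; numerator = 4(1) = 4; a_1 = (4)/(8/3) = 3/2
  n = 2: D(2) = 2(2 + 5/3) = 22/3; numerator = 4(3/2) = 6; a_2 = (6)/(22/3) = 9/11
  n = 3: D(3) = 3(3 + 5/3) = 14; numerator = 4(9/11) = 36/11; a_3 = (36/11)/(14) = 18/77
  n = 4: D(4) = 4(4 + 5/3) = 68/3; numerator = 4(18/77) = 72/77; a_4 = (72/77)/(68/3) = 54/1309

r = 2; a_0 = 1; a_1 = 3/2; a_2 = 9/11; a_3 = 18/77; a_4 = 54/1309


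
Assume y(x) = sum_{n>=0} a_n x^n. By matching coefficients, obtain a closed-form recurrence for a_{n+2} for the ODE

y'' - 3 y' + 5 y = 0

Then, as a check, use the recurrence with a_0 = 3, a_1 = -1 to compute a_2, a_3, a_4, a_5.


Substitute y = sum_n a_n x^n.
y''(x) has coefficient (n+2)(n+1) a_{n+2} at x^n;
-3 y'(x) has coefficient -3 (n+1) a_{n+1} at x^n;
5 y(x) has coefficient 5 a_n at x^n.
Matching x^n: (n+2)(n+1) a_{n+2} - 3 (n+1) a_{n+1} + 5 a_n = 0.
Thus a_{n+2} = [3 (n+1) a_{n+1} - 5 a_n] / ((n+1)(n+2)).

Check with a_0 = 3, a_1 = -1 (apply the recurrence for n = 0, 1, 2, 3): a_0 = 3, a_1 = -1, a_2 = -9, a_3 = -49/6, a_4 = -19/8, a_5 = 37/60.

a_(n+2) = [3 (n+1) a_(n+1) - 5 a_n] / ((n+1)(n+2)); check: a_0 = 3, a_1 = -1, a_2 = -9, a_3 = -49/6, a_4 = -19/8, a_5 = 37/60


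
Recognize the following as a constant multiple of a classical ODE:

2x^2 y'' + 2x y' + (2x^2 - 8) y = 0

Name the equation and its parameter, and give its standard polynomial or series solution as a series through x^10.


All three coefficients share the factor 2; dividing through by 2 gives  x^2 y'' + x y' + (x^2 - 4) y = 0.
This matches the Bessel equation x^2 y'' + x y' + (x^2 - nu^2) y = 0 with nu^2 = 4, so nu = 2; the solution bounded at x = 0 is J_2(x).
Frobenius at x = 0: indicial roots ±nu; for r = nu the recurrence k(k + 2nu) c_k = -c_{k-2} gives the standard series J_nu(x) = sum_{k>=0} (-1)^k / (k! (k+nu)!) (x/2)^(2k+nu). Evaluate the first 5 terms:
  k = 0: (-1)^0 / (0! * 2! * 2^2) x^2 = 1/(1*2*4) x^2 = (1/8) x^2
  k = 1: (-1)^1 / (1! * 3! * 2^4) x^4 = -1/(1*6*16) x^4 = (-1/96) x^4
  k = 2: (-1)^2 / (2! * 4! * 2^6) x^6 = 1/(2*24*64) x^6 = (1/3072) x^6
  k = 3: (-1)^3 / (3! * 5! * 2^8) x^8 = -1/(6*120*256) x^8 = (-1/184320) x^8
  k = 4: (-1)^4 / (4! * 6! * 2^10) x^10 = 1/(24*720*1024) x^10 = (1/17694720) x^10
Hence J_2(x) = x^10/17694720 - x^8/184320 + x^6/3072 - x^4/96 + x^2/8 + ....

J_2(x); series = x^10/17694720 - x^8/184320 + x^6/3072 - x^4/96 + x^2/8


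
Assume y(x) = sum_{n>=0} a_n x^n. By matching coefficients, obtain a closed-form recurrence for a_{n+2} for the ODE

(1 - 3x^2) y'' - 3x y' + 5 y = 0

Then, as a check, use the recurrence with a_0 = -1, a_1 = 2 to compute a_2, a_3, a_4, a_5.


Substitute y = sum_n a_n x^n.
(1 - 3 x^2) y'' contributes (n+2)(n+1) a_{n+2} - 3 n(n-1) a_n at x^n.
-3 x y'(x) contributes -3 n a_n at x^n.
5 y(x) contributes 5 a_n at x^n.
Matching x^n: (n+2)(n+1) a_{n+2} + (-3 n(n-1) - 3 n + 5) a_n = 0.
Thus a_{n+2} = (3 n(n-1) + 3 n - 5) / ((n+1)(n+2)) * a_n.

Check with a_0 = -1, a_1 = 2 (apply the recurrence for n = 0, 1, 2, 3): a_0 = -1, a_1 = 2, a_2 = 5/2, a_3 = -2/3, a_4 = 35/24, a_5 = -11/15.

a_(n+2) = (3 n(n-1) + 3 n - 5) / ((n+1)(n+2)) * a_n; check: a_0 = -1, a_1 = 2, a_2 = 5/2, a_3 = -2/3, a_4 = 35/24, a_5 = -11/15


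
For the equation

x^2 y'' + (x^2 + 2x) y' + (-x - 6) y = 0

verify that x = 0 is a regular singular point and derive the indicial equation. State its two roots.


Divide by x^2 to reach normal form y'' + P_1(x) y' + P_2(x) y = 0 with P_1(x) = 1 + 2/x and P_2(x) = -1/x - 6/x^2.
x = 0 is a singular point because the y'-coefficient 1 + 2/x has a pole at x = 0 and the y-coefficient -1/x - 6/x^2 has a pole at x = 0.
It is a regular singular point because x P_1(x) = p(x) = x + 2 and x^2 P_2(x) = q(x) = -x - 6 are polynomials, hence analytic at x = 0.
p(0) = 2,  q(0) = -6.
Indicial equation: r(r-1) + p(0) r + q(0) = 0, i.e. r^2 + (p(0) - 1) r + q(0) = 0, i.e. r^2 + 1 r - 6 = 0.
Discriminant: (1)^2 - 4(-6) = 25, so r = (-1 ± 5)/2.
Solving: r_1 = 2, r_2 = -3.

indicial: r^2 + 1 r - 6 = 0; roots r_1 = 2, r_2 = -3


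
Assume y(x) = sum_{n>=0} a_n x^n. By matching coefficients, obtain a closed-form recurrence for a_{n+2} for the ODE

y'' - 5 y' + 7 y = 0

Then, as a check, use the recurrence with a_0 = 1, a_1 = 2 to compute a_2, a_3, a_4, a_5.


Substitute y = sum_n a_n x^n.
y''(x) has coefficient (n+2)(n+1) a_{n+2} at x^n;
-5 y'(x) has coefficient -5 (n+1) a_{n+1} at x^n;
7 y(x) has coefficient 7 a_n at x^n.
Matching x^n: (n+2)(n+1) a_{n+2} - 5 (n+1) a_{n+1} + 7 a_n = 0.
Thus a_{n+2} = [5 (n+1) a_{n+1} - 7 a_n] / ((n+1)(n+2)).

Check with a_0 = 1, a_1 = 2 (apply the recurrence for n = 0, 1, 2, 3): a_0 = 1, a_1 = 2, a_2 = 3/2, a_3 = 1/6, a_4 = -2/3, a_5 = -29/40.

a_(n+2) = [5 (n+1) a_(n+1) - 7 a_n] / ((n+1)(n+2)); check: a_0 = 1, a_1 = 2, a_2 = 3/2, a_3 = 1/6, a_4 = -2/3, a_5 = -29/40


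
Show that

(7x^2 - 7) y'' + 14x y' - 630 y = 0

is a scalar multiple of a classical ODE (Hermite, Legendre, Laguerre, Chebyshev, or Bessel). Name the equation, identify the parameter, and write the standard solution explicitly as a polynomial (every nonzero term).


All three coefficients share the factor -7; dividing through by -7 gives  (1 - x^2) y'' - 2x y' + 90 y = 0.
This matches the Legendre equation (1 - x^2) y'' - 2x y' + n(n+1) y = 0 (note the -2x y' term) with n(n+1) = 90, so n = 9; the polynomial solution is P_9(x).
With y = sum_k a_k x^k, matching x^k gives (k+2)(k+1) a_{k+2} = [k(k+1) - n(n+1)] a_k = (k - 9)(k + 10) a_k. The right side vanishes at k = 9, so the series with the parity of 9 terminates at degree 9.
Standard normalization (P_n(1) = 1): leading coefficient (2n)!/(2^n (n!)^2) = 6402373705728000/(512*131681894400) = 12155/128, so a_9 = 12155/128. Work downward with a_k = (k+1)(k+2) a_{k+2} / ((k - 9)(k + 10)):
  a_7 = (8)(9)(12155/128) / ((7 - 9)(7 + 10)) = (109395/16)/(-34) = -6435/32
  a_5 = (6)(7)(-6435/32) / ((5 - 9)(5 + 10)) = (-135135/16)/(-60) = 9009/64
  a_3 = (4)(5)(9009/64) / ((3 - 9)(3 + 10)) = (45045/16)/(-78) = -1155/32
  a_1 = (2)(3)(-1155/32) / ((1 - 9)(1 + 10)) = (-3465/16)/(-88) = 315/128
Hence P_9(x) = 12155 x^9/128 - 6435 x^7/32 + 9009 x^5/64 - 1155 x^3/32 + 315 x/128.

P_9(x); series = 12155 x^9/128 - 6435 x^7/32 + 9009 x^5/64 - 1155 x^3/32 + 315 x/128


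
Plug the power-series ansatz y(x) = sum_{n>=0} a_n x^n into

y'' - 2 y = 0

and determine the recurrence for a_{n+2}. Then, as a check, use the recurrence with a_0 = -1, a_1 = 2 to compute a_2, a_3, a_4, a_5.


Substitute y = sum_n a_n x^n into y'' + (const) y = 0.
y''(x) = sum_{n>=0} (n+2)(n+1) a_{n+2} x^n.
The ODE becomes sum_n [(n+2)(n+1) a_{n+2} - 2 a_n] x^n = 0.
Setting each coefficient to zero gives the recurrence:
  (n+2)(n+1) a_{n+2} - 2 a_n = 0,
  a_{n+2} = 2 / ((n+1)(n+2)) a_n.

Check with a_0 = -1, a_1 = 2 (apply the recurrence for n = 0, 1, 2, 3): a_0 = -1, a_1 = 2, a_2 = -1, a_3 = 2/3, a_4 = -1/6, a_5 = 1/15.

a_{n+2} = 2/((n+1)(n+2)) * a_n; check: a_0 = -1, a_1 = 2, a_2 = -1, a_3 = 2/3, a_4 = -1/6, a_5 = 1/15


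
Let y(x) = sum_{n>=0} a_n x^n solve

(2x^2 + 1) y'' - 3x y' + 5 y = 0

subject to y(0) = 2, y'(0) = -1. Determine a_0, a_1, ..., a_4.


Ansatz: y(x) = sum_{n>=0} a_n x^n, so y'(x) = sum_{n>=1} n a_n x^(n-1) and y''(x) = sum_{n>=2} n(n-1) a_n x^(n-2).
Substitute into P(x) y'' + Q(x) y' + R(x) y = 0 with P(x) = 2x^2 + 1, Q(x) = -3x, R(x) = 5, and match powers of x.
Initial conditions: a_0 = 2, a_1 = -1.
Setting the coefficient of each power of x to zero and solving order by order (substituting the coefficients already found):
  x^0: 2 a_2 + 5 a_0 = 0  ->  2 a_2 = -5 a_0 = -10  ->  a_2 = -5
  x^1: 6 a_3 + 2 a_1 = 0  ->  6 a_3 = -2 a_1 = 2  ->  a_3 = 1/3
  x^2: 12 a_4 + 3 a_2 = 0  ->  12 a_4 = -3 a_2 = 15  ->  a_4 = 5/4
Truncated series: y(x) = 2 - x - 5 x^2 + (1/3) x^3 + (5/4) x^4 + O(x^5).

a_0 = 2; a_1 = -1; a_2 = -5; a_3 = 1/3; a_4 = 5/4


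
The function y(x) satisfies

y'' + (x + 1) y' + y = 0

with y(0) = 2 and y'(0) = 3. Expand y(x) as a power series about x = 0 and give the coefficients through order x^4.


Ansatz: y(x) = sum_{n>=0} a_n x^n, so y'(x) = sum_{n>=1} n a_n x^(n-1) and y''(x) = sum_{n>=2} n(n-1) a_n x^(n-2).
Substitute into P(x) y'' + Q(x) y' + R(x) y = 0 with P(x) = 1, Q(x) = x + 1, R(x) = 1, and match powers of x.
Initial conditions: a_0 = 2, a_1 = 3.
Setting the coefficient of each power of x to zero and solving order by order (substituting the coefficients already found):
  x^0: 2 a_2 + a_1 + a_0 = 0  ->  2 a_2 = -a_1 - a_0 = -5  ->  a_2 = -5/2
  x^1: 6 a_3 + 2 a_2 + 2 a_1 = 0  ->  6 a_3 = -2 a_2 - 2 a_1 = -1  ->  a_3 = -1/6
  x^2: 12 a_4 + 3 a_3 + 3 a_2 = 0  ->  12 a_4 = -3 a_3 - 3 a_2 = 8  ->  a_4 = 2/3
Truncated series: y(x) = 2 + 3 x - (5/2) x^2 - (1/6) x^3 + (2/3) x^4 + O(x^5).

a_0 = 2; a_1 = 3; a_2 = -5/2; a_3 = -1/6; a_4 = 2/3


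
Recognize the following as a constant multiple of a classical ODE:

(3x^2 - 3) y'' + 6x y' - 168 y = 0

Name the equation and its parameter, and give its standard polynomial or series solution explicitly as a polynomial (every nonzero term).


All three coefficients share the factor -3; dividing through by -3 gives  (1 - x^2) y'' - 2x y' + 56 y = 0.
This matches the Legendre equation (1 - x^2) y'' - 2x y' + n(n+1) y = 0 (note the -2x y' term) with n(n+1) = 56, so n = 7; the polynomial solution is P_7(x).
With y = sum_k a_k x^k, matching x^k gives (k+2)(k+1) a_{k+2} = [k(k+1) - n(n+1)] a_k = (k - 7)(k + 8) a_k. The right side vanishes at k = 7, so the series with the parity of 7 terminates at degree 7.
Standard normalization (P_n(1) = 1): leading coefficient (2n)!/(2^n (n!)^2) = 87178291200/(128*25401600) = 429/16, so a_7 = 429/16. Work downward with a_k = (k+1)(k+2) a_{k+2} / ((k - 7)(k + 8)):
  a_5 = (6)(7)(429/16) / ((5 - 7)(5 + 8)) = (9009/8)/(-26) = -693/16
  a_3 = (4)(5)(-693/16) / ((3 - 7)(3 + 8)) = (-3465/4)/(-44) = 315/16
  a_1 = (2)(3)(315/16) / ((1 - 7)(1 + 8)) = (945/8)/(-54) = -35/16
Hence P_7(x) = 429 x^7/16 - 693 x^5/16 + 315 x^3/16 - 35 x/16.

P_7(x); series = 429 x^7/16 - 693 x^5/16 + 315 x^3/16 - 35 x/16


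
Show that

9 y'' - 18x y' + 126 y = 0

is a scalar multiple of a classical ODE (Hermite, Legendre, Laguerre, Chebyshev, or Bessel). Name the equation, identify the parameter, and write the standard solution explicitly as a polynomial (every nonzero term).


All three coefficients share the factor 9; dividing through by 9 gives  y'' - 2x y' + 14 y = 0.
This matches the Hermite equation y'' - 2x y' + 2n y = 0 with 2n = 14, so n = 7; the polynomial solution is H_7(x).
With y = sum_k a_k x^k, matching x^k gives (k+2)(k+1) a_{k+2} = 2(k - n) a_k = 2(k - 7) a_k. The right side vanishes at k = 7, so the series with the parity of 7 terminates at degree 7.
Standard normalization: leading coefficient of H_n is 2^n, so a_7 = 2^7 = 128. Work downward with a_k = (k+1)(k+2) a_{k+2} / (2(k - n)):
  a_5 = (6)(7)(128) / (2(5 - 7)) = 5376/(-4) = -1344
  a_3 = (4)(5)(-1344) / (2(3 - 7)) = -26880/(-8) = 3360
  a_1 = (2)(3)(3360) / (2(1 - 7)) = 20160/(-12) = -1680
Hence H_7(x) = 128 x^7 - 1344 x^5 + 3360 x^3 - 1680 x.

H_7(x); series = 128 x^7 - 1344 x^5 + 3360 x^3 - 1680 x


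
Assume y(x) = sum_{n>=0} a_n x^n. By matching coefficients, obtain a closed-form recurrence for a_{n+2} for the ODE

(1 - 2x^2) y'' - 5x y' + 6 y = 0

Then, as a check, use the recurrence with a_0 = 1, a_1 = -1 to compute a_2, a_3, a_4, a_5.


Substitute y = sum_n a_n x^n.
(1 - 2 x^2) y'' contributes (n+2)(n+1) a_{n+2} - 2 n(n-1) a_n at x^n.
-5 x y'(x) contributes -5 n a_n at x^n.
6 y(x) contributes 6 a_n at x^n.
Matching x^n: (n+2)(n+1) a_{n+2} + (-2 n(n-1) - 5 n + 6) a_n = 0.
Thus a_{n+2} = (2 n(n-1) + 5 n - 6) / ((n+1)(n+2)) * a_n.

Check with a_0 = 1, a_1 = -1 (apply the recurrence for n = 0, 1, 2, 3): a_0 = 1, a_1 = -1, a_2 = -3, a_3 = 1/6, a_4 = -2, a_5 = 7/40.

a_(n+2) = (2 n(n-1) + 5 n - 6) / ((n+1)(n+2)) * a_n; check: a_0 = 1, a_1 = -1, a_2 = -3, a_3 = 1/6, a_4 = -2, a_5 = 7/40


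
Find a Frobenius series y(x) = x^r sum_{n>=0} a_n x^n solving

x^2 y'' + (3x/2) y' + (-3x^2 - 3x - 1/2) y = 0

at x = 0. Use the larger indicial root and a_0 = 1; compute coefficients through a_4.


Write in Frobenius form y'' + (p(x)/x) y' + (q(x)/x^2) y = 0:
  p(x) = 3/2,  q(x) = -3x^2 - 3x - 1/2.
Indicial equation: r(r-1) + (3/2) r + (-1/2) = 0 -> roots r_1 = 1/2, r_2 = -1.
Take r = r_1 = 1/2. Let y(x) = x^r sum_{n>=0} a_n x^n with a_0 = 1.
Substitute y = x^r sum a_n x^n and match x^{r+n}. The recurrence is
  D(n) a_n - 3 a_{n-1} - 3 a_{n-2} = 0,  where D(n) = (r+n)(r+n-1) + (3/2)(r+n) + (-1/2).
  a_n = [3 a_{n-1} + 3 a_{n-2}] / D(n).
Since the indicial polynomial factors as (r - r_1)(r - r_2), D(n) = (r_1 + n - r_1)(r_1 + n - r_2) = n(n + 3/2).
Evaluating step by step (a_0 = 1):
  n = 1: D(1) = 1(1 + 3/2) = 5/2; numerator = 3(1) = 3; a_1 = (3)/(5/2) = 6/5
  n = 2: D(2) = 2(2 + 3/2) = 7; numerator = 3(6/5) + 3(1) = 33/5; a_2 = (33/5)/(7) = 33/35
  n = 3: D(3) = 3(3 + 3/2) = 27/2; numerator = 3(33/35) + 3(6/5) = 45/7; a_3 = (45/7)/(27/2) = 10/21
  n = 4: D(4) = 4(4 + 3/2) = 22; numerator = 3(10/21) + 3(33/35) = 149/35; a_4 = (149/35)/(22) = 149/770

r = 1/2; a_0 = 1; a_1 = 6/5; a_2 = 33/35; a_3 = 10/21; a_4 = 149/770


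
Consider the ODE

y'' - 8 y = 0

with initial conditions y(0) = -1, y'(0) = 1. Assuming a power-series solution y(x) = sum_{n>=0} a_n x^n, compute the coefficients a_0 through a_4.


Ansatz: y(x) = sum_{n>=0} a_n x^n, so y'(x) = sum_{n>=1} n a_n x^(n-1) and y''(x) = sum_{n>=2} n(n-1) a_n x^(n-2).
Substitute into P(x) y'' + Q(x) y' + R(x) y = 0 with P(x) = 1, Q(x) = 0, R(x) = -8, and match powers of x.
Initial conditions: a_0 = -1, a_1 = 1.
Setting the coefficient of each power of x to zero and solving order by order (substituting the coefficients already found):
  x^0: 2 a_2 - 8 a_0 = 0  ->  2 a_2 = 8 a_0 = -8  ->  a_2 = -4
  x^1: 6 a_3 - 8 a_1 = 0  ->  6 a_3 = 8 a_1 = 8  ->  a_3 = 4/3
  x^2: 12 a_4 - 8 a_2 = 0  ->  12 a_4 = 8 a_2 = -32  ->  a_4 = -8/3
Truncated series: y(x) = -1 + x - 4 x^2 + (4/3) x^3 - (8/3) x^4 + O(x^5).

a_0 = -1; a_1 = 1; a_2 = -4; a_3 = 4/3; a_4 = -8/3


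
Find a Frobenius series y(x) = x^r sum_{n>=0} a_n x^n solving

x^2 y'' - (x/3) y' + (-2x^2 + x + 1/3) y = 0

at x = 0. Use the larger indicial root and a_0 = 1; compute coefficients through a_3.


Write in Frobenius form y'' + (p(x)/x) y' + (q(x)/x^2) y = 0:
  p(x) = -1/3,  q(x) = -2x^2 + x + 1/3.
Indicial equation: r(r-1) + (-1/3) r + (1/3) = 0 -> roots r_1 = 1, r_2 = 1/3.
Take r = r_1 = 1. Let y(x) = x^r sum_{n>=0} a_n x^n with a_0 = 1.
Substitute y = x^r sum a_n x^n and match x^{r+n}. The recurrence is
  D(n) a_n + 1 a_{n-1} - 2 a_{n-2} = 0,  where D(n) = (r+n)(r+n-1) + (-1/3)(r+n) + (1/3).
  a_n = [-1 a_{n-1} + 2 a_{n-2}] / D(n).
Since the indicial polynomial factors as (r - r_1)(r - r_2), D(n) = (r_1 + n - r_1)(r_1 + n - r_2) = n(n + 2/3).
Evaluating step by step (a_0 = 1):
  n = 1: D(1) = 1(1 + 2/3) = 5/3; numerator = -1(1) = -1; a_1 = (-1)/(5/3) = -3/5
  n = 2: D(2) = 2(2 + 2/3) = 16/3; numerator = -1(-3/5) + 2(1) = 13/5; a_2 = (13/5)/(16/3) = 39/80
  n = 3: D(3) = 3(3 + 2/3) = 11; numerator = -1(39/80) + 2(-3/5) = -27/16; a_3 = (-27/16)/(11) = -27/176

r = 1; a_0 = 1; a_1 = -3/5; a_2 = 39/80; a_3 = -27/176


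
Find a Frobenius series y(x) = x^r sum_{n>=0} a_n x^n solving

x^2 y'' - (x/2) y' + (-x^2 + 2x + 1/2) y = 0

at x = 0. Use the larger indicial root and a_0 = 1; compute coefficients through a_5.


Write in Frobenius form y'' + (p(x)/x) y' + (q(x)/x^2) y = 0:
  p(x) = -1/2,  q(x) = -x^2 + 2x + 1/2.
Indicial equation: r(r-1) + (-1/2) r + (1/2) = 0 -> roots r_1 = 1, r_2 = 1/2.
Take r = r_1 = 1. Let y(x) = x^r sum_{n>=0} a_n x^n with a_0 = 1.
Substitute y = x^r sum a_n x^n and match x^{r+n}. The recurrence is
  D(n) a_n + 2 a_{n-1} - 1 a_{n-2} = 0,  where D(n) = (r+n)(r+n-1) + (-1/2)(r+n) + (1/2).
  a_n = [-2 a_{n-1} + 1 a_{n-2}] / D(n).
Since the indicial polynomial factors as (r - r_1)(r - r_2), D(n) = (r_1 + n - r_1)(r_1 + n - r_2) = n(n + 1/2).
Evaluating step by step (a_0 = 1):
  n = 1: D(1) = 1(1 + 1/2) = 3/2; numerator = -2(1) = -2; a_1 = (-2)/(3/2) = -4/3
  n = 2: D(2) = 2(2 + 1/2) = 5; numerator = -2(-4/3) + 1(1) = 11/3; a_2 = (11/3)/(5) = 11/15
  n = 3: D(3) = 3(3 + 1/2) = 21/2; numerator = -2(11/15) + 1(-4/3) = -14/5; a_3 = (-14/5)/(21/2) = -4/15
  n = 4: D(4) = 4(4 + 1/2) = 18; numerator = -2(-4/15) + 1(11/15) = 19/15; a_4 = (19/15)/(18) = 19/270
  n = 5: D(5) = 5(5 + 1/2) = 55/2; numerator = -2(19/270) + 1(-4/15) = -11/27; a_5 = (-11/27)/(55/2) = -2/135

r = 1; a_0 = 1; a_1 = -4/3; a_2 = 11/15; a_3 = -4/15; a_4 = 19/270; a_5 = -2/135


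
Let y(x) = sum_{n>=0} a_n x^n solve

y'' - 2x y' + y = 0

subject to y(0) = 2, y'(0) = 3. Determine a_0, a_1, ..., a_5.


Ansatz: y(x) = sum_{n>=0} a_n x^n, so y'(x) = sum_{n>=1} n a_n x^(n-1) and y''(x) = sum_{n>=2} n(n-1) a_n x^(n-2).
Substitute into P(x) y'' + Q(x) y' + R(x) y = 0 with P(x) = 1, Q(x) = -2x, R(x) = 1, and match powers of x.
Initial conditions: a_0 = 2, a_1 = 3.
Setting the coefficient of each power of x to zero and solving order by order (substituting the coefficients already found):
  x^0: 2 a_2 + a_0 = 0  ->  2 a_2 = -a_0 = -2  ->  a_2 = -1
  x^1: 6 a_3 - a_1 = 0  ->  6 a_3 = a_1 = 3  ->  a_3 = 1/2
  x^2: 12 a_4 - 3 a_2 = 0  ->  12 a_4 = 3 a_2 = -3  ->  a_4 = -1/4
  x^3: 20 a_5 - 5 a_3 = 0  ->  20 a_5 = 5 a_3 = 5/2  ->  a_5 = 1/8
Truncated series: y(x) = 2 + 3 x - x^2 + (1/2) x^3 - (1/4) x^4 + (1/8) x^5 + O(x^6).

a_0 = 2; a_1 = 3; a_2 = -1; a_3 = 1/2; a_4 = -1/4; a_5 = 1/8


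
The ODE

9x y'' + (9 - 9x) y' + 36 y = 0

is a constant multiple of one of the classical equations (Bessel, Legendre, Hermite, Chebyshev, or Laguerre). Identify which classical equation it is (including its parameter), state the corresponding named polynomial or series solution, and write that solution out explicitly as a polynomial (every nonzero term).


All three coefficients share the factor 9; dividing through by 9 gives  x y'' + (1 - x) y' + 4 y = 0.
This matches the Laguerre equation x y'' + (1 - x) y' + n y = 0 with n = 4; the polynomial solution is L_4(x).
With y = sum_k a_k x^k, matching x^k gives (k+1)k a_{k+1} + (k+1) a_{k+1} - k a_k + n a_k = 0, i.e. (k+1)^2 a_{k+1} = (k - n) a_k = (k - 4) a_k. The right side vanishes at k = 4, so the series terminates at degree 4.
Standard normalization L_n(0) = 1 gives a_0 = 1. Work upward with a_{k+1} = (k - 4) a_k / (k+1)^2:
  a_1 = (0 - 4)(1) / 1^2 = -4/1 = -4
  a_2 = (1 - 4)(-4) / 2^2 = 12/4 = 3
  a_3 = (2 - 4)(3) / 3^2 = -6/9 = -2/3
  a_4 = (3 - 4)(-2/3) / 4^2 = (2/3)/16 = 1/24
Hence L_4(x) = x^4/24 - 2 x^3/3 + 3 x^2 - 4 x + 1.

L_4(x); series = x^4/24 - 2 x^3/3 + 3 x^2 - 4 x + 1


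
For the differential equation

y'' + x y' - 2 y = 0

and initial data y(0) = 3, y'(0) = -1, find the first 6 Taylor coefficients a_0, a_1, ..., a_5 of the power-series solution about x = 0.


Ansatz: y(x) = sum_{n>=0} a_n x^n, so y'(x) = sum_{n>=1} n a_n x^(n-1) and y''(x) = sum_{n>=2} n(n-1) a_n x^(n-2).
Substitute into P(x) y'' + Q(x) y' + R(x) y = 0 with P(x) = 1, Q(x) = x, R(x) = -2, and match powers of x.
Initial conditions: a_0 = 3, a_1 = -1.
Setting the coefficient of each power of x to zero and solving order by order (substituting the coefficients already found):
  x^0: 2 a_2 - 2 a_0 = 0  ->  2 a_2 = 2 a_0 = 6  ->  a_2 = 3
  x^1: 6 a_3 - a_1 = 0  ->  6 a_3 = a_1 = -1  ->  a_3 = -1/6
  x^2: 12 a_4 = 0  ->  a_4 = 0
  x^3: 20 a_5 + a_3 = 0  ->  20 a_5 = -a_3 = 1/6  ->  a_5 = 1/120
Truncated series: y(x) = 3 - x + 3 x^2 - (1/6) x^3 + (1/120) x^5 + O(x^6).

a_0 = 3; a_1 = -1; a_2 = 3; a_3 = -1/6; a_4 = 0; a_5 = 1/120


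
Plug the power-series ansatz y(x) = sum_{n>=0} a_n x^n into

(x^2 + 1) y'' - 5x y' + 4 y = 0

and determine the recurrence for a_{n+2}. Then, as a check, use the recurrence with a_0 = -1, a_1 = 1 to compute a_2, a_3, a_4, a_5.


Substitute y = sum_n a_n x^n.
(1 + 1 x^2) y'' contributes (n+2)(n+1) a_{n+2} + n(n-1) a_n at x^n.
-5 x y'(x) contributes -5 n a_n at x^n.
4 y(x) contributes 4 a_n at x^n.
Matching x^n: (n+2)(n+1) a_{n+2} + (n(n-1) - 5 n + 4) a_n = 0.
Thus a_{n+2} = (-n(n-1) + 5 n - 4) / ((n+1)(n+2)) * a_n.

Check with a_0 = -1, a_1 = 1 (apply the recurrence for n = 0, 1, 2, 3): a_0 = -1, a_1 = 1, a_2 = 2, a_3 = 1/6, a_4 = 2/3, a_5 = 1/24.

a_(n+2) = (-n(n-1) + 5 n - 4) / ((n+1)(n+2)) * a_n; check: a_0 = -1, a_1 = 1, a_2 = 2, a_3 = 1/6, a_4 = 2/3, a_5 = 1/24


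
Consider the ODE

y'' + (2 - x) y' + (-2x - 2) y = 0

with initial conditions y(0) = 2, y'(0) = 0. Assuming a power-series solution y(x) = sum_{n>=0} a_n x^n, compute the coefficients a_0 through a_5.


Ansatz: y(x) = sum_{n>=0} a_n x^n, so y'(x) = sum_{n>=1} n a_n x^(n-1) and y''(x) = sum_{n>=2} n(n-1) a_n x^(n-2).
Substitute into P(x) y'' + Q(x) y' + R(x) y = 0 with P(x) = 1, Q(x) = 2 - x, R(x) = -2x - 2, and match powers of x.
Initial conditions: a_0 = 2, a_1 = 0.
Setting the coefficient of each power of x to zero and solving order by order (substituting the coefficients already found):
  x^0: 2 a_2 + 2 a_1 - 2 a_0 = 0  ->  2 a_2 = -2 a_1 + 2 a_0 = 4  ->  a_2 = 2
  x^1: 6 a_3 + 4 a_2 - 3 a_1 - 2 a_0 = 0  ->  6 a_3 = -4 a_2 + 3 a_1 + 2 a_0 = -4  ->  a_3 = -2/3
  x^2: 12 a_4 + 6 a_3 - 4 a_2 - 2 a_1 = 0  ->  12 a_4 = -6 a_3 + 4 a_2 + 2 a_1 = 12  ->  a_4 = 1
  x^3: 20 a_5 + 8 a_4 - 5 a_3 - 2 a_2 = 0  ->  20 a_5 = -8 a_4 + 5 a_3 + 2 a_2 = -22/3  ->  a_5 = -11/30
Truncated series: y(x) = 2 + 2 x^2 - (2/3) x^3 + x^4 - (11/30) x^5 + O(x^6).

a_0 = 2; a_1 = 0; a_2 = 2; a_3 = -2/3; a_4 = 1; a_5 = -11/30


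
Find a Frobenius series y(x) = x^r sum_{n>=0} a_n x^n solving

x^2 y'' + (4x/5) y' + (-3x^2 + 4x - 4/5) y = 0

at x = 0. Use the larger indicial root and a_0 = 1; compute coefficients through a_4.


Write in Frobenius form y'' + (p(x)/x) y' + (q(x)/x^2) y = 0:
  p(x) = 4/5,  q(x) = -3x^2 + 4x - 4/5.
Indicial equation: r(r-1) + (4/5) r + (-4/5) = 0 -> roots r_1 = 1, r_2 = -4/5.
Take r = r_1 = 1. Let y(x) = x^r sum_{n>=0} a_n x^n with a_0 = 1.
Substitute y = x^r sum a_n x^n and match x^{r+n}. The recurrence is
  D(n) a_n + 4 a_{n-1} - 3 a_{n-2} = 0,  where D(n) = (r+n)(r+n-1) + (4/5)(r+n) + (-4/5).
  a_n = [-4 a_{n-1} + 3 a_{n-2}] / D(n).
Since the indicial polynomial factors as (r - r_1)(r - r_2), D(n) = (r_1 + n - r_1)(r_1 + n - r_2) = n(n + 9/5).
Evaluating step by step (a_0 = 1):
  n = 1: D(1) = 1(1 + 9/5) = 14/5; numerator = -4(1) = -4; a_1 = (-4)/(14/5) = -10/7
  n = 2: D(2) = 2(2 + 9/5) = 38/5; numerator = -4(-10/7) + 3(1) = 61/7; a_2 = (61/7)/(38/5) = 305/266
  n = 3: D(3) = 3(3 + 9/5) = 72/5; numerator = -4(305/266) + 3(-10/7) = -1180/133; a_3 = (-1180/133)/(72/5) = -1475/2394
  n = 4: D(4) = 4(4 + 9/5) = 116/5; numerator = -4(-1475/2394) + 3(305/266) = 14135/2394; a_4 = (14135/2394)/(116/5) = 70675/277704

r = 1; a_0 = 1; a_1 = -10/7; a_2 = 305/266; a_3 = -1475/2394; a_4 = 70675/277704


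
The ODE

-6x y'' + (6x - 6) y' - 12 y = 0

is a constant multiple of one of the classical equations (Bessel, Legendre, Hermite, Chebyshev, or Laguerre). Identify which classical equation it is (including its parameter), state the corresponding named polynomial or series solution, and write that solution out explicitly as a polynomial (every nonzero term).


All three coefficients share the factor -6; dividing through by -6 gives  x y'' + (1 - x) y' + 2 y = 0.
This matches the Laguerre equation x y'' + (1 - x) y' + n y = 0 with n = 2; the polynomial solution is L_2(x).
With y = sum_k a_k x^k, matching x^k gives (k+1)k a_{k+1} + (k+1) a_{k+1} - k a_k + n a_k = 0, i.e. (k+1)^2 a_{k+1} = (k - n) a_k = (k - 2) a_k. The right side vanishes at k = 2, so the series terminates at degree 2.
Standard normalization L_n(0) = 1 gives a_0 = 1. Work upward with a_{k+1} = (k - 2) a_k / (k+1)^2:
  a_1 = (0 - 2)(1) / 1^2 = -2/1 = -2
  a_2 = (1 - 2)(-2) / 2^2 = 2/4 = 1/2
Hence L_2(x) = x^2/2 - 2 x + 1.

L_2(x); series = x^2/2 - 2 x + 1


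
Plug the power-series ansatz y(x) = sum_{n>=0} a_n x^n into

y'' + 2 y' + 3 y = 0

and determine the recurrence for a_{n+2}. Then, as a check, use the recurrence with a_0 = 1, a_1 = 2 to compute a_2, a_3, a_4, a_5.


Substitute y = sum_n a_n x^n.
y''(x) has coefficient (n+2)(n+1) a_{n+2} at x^n;
2 y'(x) has coefficient 2 (n+1) a_{n+1} at x^n;
3 y(x) has coefficient 3 a_n at x^n.
Matching x^n: (n+2)(n+1) a_{n+2} + 2 (n+1) a_{n+1} + 3 a_n = 0.
Thus a_{n+2} = [-2 (n+1) a_{n+1} - 3 a_n] / ((n+1)(n+2)).

Check with a_0 = 1, a_1 = 2 (apply the recurrence for n = 0, 1, 2, 3): a_0 = 1, a_1 = 2, a_2 = -7/2, a_3 = 4/3, a_4 = 5/24, a_5 = -17/60.

a_(n+2) = [-2 (n+1) a_(n+1) - 3 a_n] / ((n+1)(n+2)); check: a_0 = 1, a_1 = 2, a_2 = -7/2, a_3 = 4/3, a_4 = 5/24, a_5 = -17/60


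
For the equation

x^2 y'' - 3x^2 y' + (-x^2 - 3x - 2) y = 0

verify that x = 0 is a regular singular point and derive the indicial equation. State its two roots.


Divide by x^2 to reach normal form y'' + P_1(x) y' + P_2(x) y = 0 with P_1(x) = -3 and P_2(x) = -1 - 3/x - 2/x^2.
x = 0 is a singular point because the y-coefficient -1 - 3/x - 2/x^2 has a pole at x = 0.
It is a regular singular point because x P_1(x) = p(x) = -3x and x^2 P_2(x) = q(x) = -x^2 - 3x - 2 are polynomials, hence analytic at x = 0.
p(0) = 0,  q(0) = -2.
Indicial equation: r(r-1) + p(0) r + q(0) = 0, i.e. r^2 + (p(0) - 1) r + q(0) = 0, i.e. r^2 - 1 r - 2 = 0.
Discriminant: (-1)^2 - 4(-2) = 9, so r = (1 ± 3)/2.
Solving: r_1 = 2, r_2 = -1.

indicial: r^2 - 1 r - 2 = 0; roots r_1 = 2, r_2 = -1


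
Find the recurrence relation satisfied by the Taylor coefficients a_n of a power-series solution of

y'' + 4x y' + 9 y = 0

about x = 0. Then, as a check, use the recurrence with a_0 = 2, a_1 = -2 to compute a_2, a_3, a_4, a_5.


Substitute y = sum_n a_n x^n.
y''(x) has coefficient (n+2)(n+1) a_{n+2} at x^n;
4 x y'(x) has coefficient 4 n a_n at x^n (shift);
9 y(x) has coefficient 9 a_n at x^n.
Matching x^n: (n+2)(n+1) a_{n+2} + (4n + 9) a_n = 0.
Thus a_{n+2} = (-4n - 9) / ((n+1)(n+2)) * a_n.

Check with a_0 = 2, a_1 = -2 (apply the recurrence for n = 0, 1, 2, 3): a_0 = 2, a_1 = -2, a_2 = -9, a_3 = 13/3, a_4 = 51/4, a_5 = -91/20.

a_(n+2) = (-4n - 9) / ((n+1)(n+2)) * a_n; check: a_0 = 2, a_1 = -2, a_2 = -9, a_3 = 13/3, a_4 = 51/4, a_5 = -91/20


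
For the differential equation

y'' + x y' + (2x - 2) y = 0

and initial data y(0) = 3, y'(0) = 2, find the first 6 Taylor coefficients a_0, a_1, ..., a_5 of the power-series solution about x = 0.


Ansatz: y(x) = sum_{n>=0} a_n x^n, so y'(x) = sum_{n>=1} n a_n x^(n-1) and y''(x) = sum_{n>=2} n(n-1) a_n x^(n-2).
Substitute into P(x) y'' + Q(x) y' + R(x) y = 0 with P(x) = 1, Q(x) = x, R(x) = 2x - 2, and match powers of x.
Initial conditions: a_0 = 3, a_1 = 2.
Setting the coefficient of each power of x to zero and solving order by order (substituting the coefficients already found):
  x^0: 2 a_2 - 2 a_0 = 0  ->  2 a_2 = 2 a_0 = 6  ->  a_2 = 3
  x^1: 6 a_3 - a_1 + 2 a_0 = 0  ->  6 a_3 = a_1 - 2 a_0 = -4  ->  a_3 = -2/3
  x^2: 12 a_4 + 2 a_1 = 0  ->  12 a_4 = -2 a_1 = -4  ->  a_4 = -1/3
  x^3: 20 a_5 + a_3 + 2 a_2 = 0  ->  20 a_5 = -a_3 - 2 a_2 = -16/3  ->  a_5 = -4/15
Truncated series: y(x) = 3 + 2 x + 3 x^2 - (2/3) x^3 - (1/3) x^4 - (4/15) x^5 + O(x^6).

a_0 = 3; a_1 = 2; a_2 = 3; a_3 = -2/3; a_4 = -1/3; a_5 = -4/15


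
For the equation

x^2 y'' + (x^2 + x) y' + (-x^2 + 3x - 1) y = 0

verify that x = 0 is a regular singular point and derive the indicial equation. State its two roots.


Divide by x^2 to reach normal form y'' + P_1(x) y' + P_2(x) y = 0 with P_1(x) = 1 + 1/x and P_2(x) = -1 + 3/x - 1/x^2.
x = 0 is a singular point because the y'-coefficient 1 + 1/x has a pole at x = 0 and the y-coefficient -1 + 3/x - 1/x^2 has a pole at x = 0.
It is a regular singular point because x P_1(x) = p(x) = x + 1 and x^2 P_2(x) = q(x) = -x^2 + 3x - 1 are polynomials, hence analytic at x = 0.
p(0) = 1,  q(0) = -1.
Indicial equation: r(r-1) + p(0) r + q(0) = 0, i.e. r^2 + (p(0) - 1) r + q(0) = 0, i.e. r^2 - 1 = 0.
Discriminant: (0)^2 - 4(-1) = 4, so r = (0 ± 2)/2.
Solving: r_1 = 1, r_2 = -1.

indicial: r^2 - 1 = 0; roots r_1 = 1, r_2 = -1


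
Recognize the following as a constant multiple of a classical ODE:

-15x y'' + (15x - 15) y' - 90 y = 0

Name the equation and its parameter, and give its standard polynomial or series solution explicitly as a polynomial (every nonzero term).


All three coefficients share the factor -15; dividing through by -15 gives  x y'' + (1 - x) y' + 6 y = 0.
This matches the Laguerre equation x y'' + (1 - x) y' + n y = 0 with n = 6; the polynomial solution is L_6(x).
With y = sum_k a_k x^k, matching x^k gives (k+1)k a_{k+1} + (k+1) a_{k+1} - k a_k + n a_k = 0, i.e. (k+1)^2 a_{k+1} = (k - n) a_k = (k - 6) a_k. The right side vanishes at k = 6, so the series terminates at degree 6.
Standard normalization L_n(0) = 1 gives a_0 = 1. Work upward with a_{k+1} = (k - 6) a_k / (k+1)^2:
  a_1 = (0 - 6)(1) / 1^2 = -6/1 = -6
  a_2 = (1 - 6)(-6) / 2^2 = 30/4 = 15/2
  a_3 = (2 - 6)(15/2) / 3^2 = -30/9 = -10/3
  a_4 = (3 - 6)(-10/3) / 4^2 = 10/16 = 5/8
  a_5 = (4 - 6)(5/8) / 5^2 = (-5/4)/25 = -1/20
  a_6 = (5 - 6)(-1/20) / 6^2 = (1/20)/36 = 1/720
Hence L_6(x) = x^6/720 - x^5/20 + 5 x^4/8 - 10 x^3/3 + 15 x^2/2 - 6 x + 1.

L_6(x); series = x^6/720 - x^5/20 + 5 x^4/8 - 10 x^3/3 + 15 x^2/2 - 6 x + 1


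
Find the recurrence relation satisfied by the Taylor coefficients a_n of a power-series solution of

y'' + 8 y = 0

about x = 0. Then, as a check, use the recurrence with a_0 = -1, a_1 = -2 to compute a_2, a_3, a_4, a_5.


Substitute y = sum_n a_n x^n into y'' + (const) y = 0.
y''(x) = sum_{n>=0} (n+2)(n+1) a_{n+2} x^n.
The ODE becomes sum_n [(n+2)(n+1) a_{n+2} + 8 a_n] x^n = 0.
Setting each coefficient to zero gives the recurrence:
  (n+2)(n+1) a_{n+2} + 8 a_n = 0,
  a_{n+2} = -8 / ((n+1)(n+2)) a_n.

Check with a_0 = -1, a_1 = -2 (apply the recurrence for n = 0, 1, 2, 3): a_0 = -1, a_1 = -2, a_2 = 4, a_3 = 8/3, a_4 = -8/3, a_5 = -16/15.

a_{n+2} = -8/((n+1)(n+2)) * a_n; check: a_0 = -1, a_1 = -2, a_2 = 4, a_3 = 8/3, a_4 = -8/3, a_5 = -16/15
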